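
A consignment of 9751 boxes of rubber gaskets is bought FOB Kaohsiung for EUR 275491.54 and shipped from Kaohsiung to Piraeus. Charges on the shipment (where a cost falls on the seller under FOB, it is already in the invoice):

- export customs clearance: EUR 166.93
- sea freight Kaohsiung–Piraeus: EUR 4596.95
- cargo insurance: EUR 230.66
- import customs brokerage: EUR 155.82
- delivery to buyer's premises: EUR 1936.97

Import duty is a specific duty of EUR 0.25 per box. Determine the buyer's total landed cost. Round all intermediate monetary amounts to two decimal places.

Total landed cost: EUR 284849.69

FOB: the seller bears costs until goods are on board at the origin port; the buyer bears freight, insurance and all costs thereafter.
Already in the invoice (seller's account under FOB): export clearance — exclude.
CIF value = FOB price + freight + insurance = 275491.54 + 4596.95 + 230.66 = 280319.15
Import duty = 9751 × 0.25 = 2437.75
Buyer bears: freight 4596.95 + insurance 230.66 + brokerage 155.82 + delivery 1936.97 + duty 2437.75 = 9358.15
Landed cost = invoice 275491.54 + 9358.15 = 284849.69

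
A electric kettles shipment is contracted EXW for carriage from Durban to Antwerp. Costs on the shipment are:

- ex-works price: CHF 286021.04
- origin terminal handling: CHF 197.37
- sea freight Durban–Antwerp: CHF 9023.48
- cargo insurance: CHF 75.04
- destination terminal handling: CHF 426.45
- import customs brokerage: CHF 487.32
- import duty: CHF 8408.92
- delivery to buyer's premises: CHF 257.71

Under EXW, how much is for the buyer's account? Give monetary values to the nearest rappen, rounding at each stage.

EXW: the seller makes goods available at their premises; the buyer bears all onward costs.
Seller's account: goods 286021.04 = 286021.04
Buyer's account: origin terminal 197.37 + freight 9023.48 + insurance 75.04 + destination terminal 426.45 + brokerage 487.32 + duty 8408.92 + delivery 257.71 = 18876.29

Buyer's account: CHF 18876.29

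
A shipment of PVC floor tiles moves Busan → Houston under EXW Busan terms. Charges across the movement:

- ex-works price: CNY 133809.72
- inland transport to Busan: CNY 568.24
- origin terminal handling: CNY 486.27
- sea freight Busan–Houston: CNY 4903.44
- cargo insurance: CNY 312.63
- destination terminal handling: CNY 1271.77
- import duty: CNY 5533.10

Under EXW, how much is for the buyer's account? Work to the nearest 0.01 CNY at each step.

Buyer's account: CNY 13075.45

EXW: the seller makes goods available at their premises; the buyer bears all onward costs.
Seller's account: goods 133809.72 = 133809.72
Buyer's account: inland to port 568.24 + origin terminal 486.27 + freight 4903.44 + insurance 312.63 + destination terminal 1271.77 + duty 5533.10 = 13075.45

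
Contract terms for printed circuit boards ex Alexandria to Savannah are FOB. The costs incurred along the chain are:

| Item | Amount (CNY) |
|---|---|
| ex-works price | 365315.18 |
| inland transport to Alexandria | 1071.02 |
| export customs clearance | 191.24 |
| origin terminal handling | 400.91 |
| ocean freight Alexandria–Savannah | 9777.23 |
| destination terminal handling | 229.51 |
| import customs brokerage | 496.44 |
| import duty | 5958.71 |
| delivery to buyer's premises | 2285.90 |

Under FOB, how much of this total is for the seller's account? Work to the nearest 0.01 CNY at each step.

FOB: the seller bears costs until goods are on board at the origin port; the buyer bears freight, insurance and all costs thereafter.
Seller's account: goods 365315.18 + inland to port 1071.02 + export clearance 191.24 + origin terminal 400.91 = 366978.35
Buyer's account: freight 9777.23 + destination terminal 229.51 + brokerage 496.44 + duty 5958.71 + delivery 2285.90 = 18747.79

Seller's account: CNY 366978.35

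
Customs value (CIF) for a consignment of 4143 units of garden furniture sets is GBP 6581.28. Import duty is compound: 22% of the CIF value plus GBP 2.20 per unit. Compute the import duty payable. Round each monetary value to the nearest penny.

Import duty: GBP 10562.48

Ad valorem component: 6581.28 × 22% = 1447.88
Specific component: 4143 × 2.20 = 9114.60
Import duty = 1447.88 + 9114.60 = 10562.48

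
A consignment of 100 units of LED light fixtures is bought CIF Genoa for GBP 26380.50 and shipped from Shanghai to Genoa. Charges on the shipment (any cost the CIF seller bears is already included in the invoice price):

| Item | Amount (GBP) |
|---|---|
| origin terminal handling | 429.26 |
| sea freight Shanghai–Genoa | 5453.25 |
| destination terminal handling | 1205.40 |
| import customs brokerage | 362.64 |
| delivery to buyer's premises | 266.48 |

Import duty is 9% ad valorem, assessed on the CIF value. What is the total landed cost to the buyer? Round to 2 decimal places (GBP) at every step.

Total landed cost: GBP 30589.27

CIF: the seller pays costs through ocean freight and marine insurance to the destination port.
Already in the invoice (seller's account under CIF): origin terminal, freight — exclude.
The CIF price already equals the CIF value: 26380.50
Import duty = 26380.50 × 9% = 2374.25
Buyer bears: destination terminal 1205.40 + brokerage 362.64 + delivery 266.48 + duty 2374.25 = 4208.77
Landed cost = invoice 26380.50 + 4208.77 = 30589.27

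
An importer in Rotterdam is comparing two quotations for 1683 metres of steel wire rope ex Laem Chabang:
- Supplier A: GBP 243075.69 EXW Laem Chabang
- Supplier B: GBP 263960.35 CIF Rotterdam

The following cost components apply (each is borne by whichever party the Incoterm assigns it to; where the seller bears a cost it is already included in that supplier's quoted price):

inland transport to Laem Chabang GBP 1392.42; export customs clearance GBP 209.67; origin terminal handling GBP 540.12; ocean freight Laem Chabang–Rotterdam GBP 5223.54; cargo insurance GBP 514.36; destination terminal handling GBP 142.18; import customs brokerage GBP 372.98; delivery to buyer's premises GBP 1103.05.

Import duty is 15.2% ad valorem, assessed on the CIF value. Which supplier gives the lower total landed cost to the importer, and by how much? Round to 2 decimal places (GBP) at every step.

Supplier A (EXW):
CIF value = EXW price + inland to port + export clearance + origin terminal + freight + insurance = 243075.69 + 1392.42 + 209.67 + 540.12 + 5223.54 + 514.36 = 250955.80
Import duty = 250955.80 × 15.2% = 38145.28
Buyer bears (A): 1392.42 + 209.67 + 540.12 + 5223.54 + 514.36 + 142.18 + 372.98 + 1103.05 = 9498.32
Landed cost (A) = invoice 243075.69 + 9498.32 + duty 38145.28 = 290719.29
Supplier B (CIF):
The CIF price already equals the CIF value: 263960.35
Import duty = 263960.35 × 15.2% = 40121.97
Buyer bears (B): 142.18 + 372.98 + 1103.05 = 1618.21
Landed cost (B) = invoice 263960.35 + 1618.21 + duty 40121.97 = 305700.53
Difference = |290719.29 − 305700.53| = 14981.24

Supplier A is cheaper by GBP 14981.24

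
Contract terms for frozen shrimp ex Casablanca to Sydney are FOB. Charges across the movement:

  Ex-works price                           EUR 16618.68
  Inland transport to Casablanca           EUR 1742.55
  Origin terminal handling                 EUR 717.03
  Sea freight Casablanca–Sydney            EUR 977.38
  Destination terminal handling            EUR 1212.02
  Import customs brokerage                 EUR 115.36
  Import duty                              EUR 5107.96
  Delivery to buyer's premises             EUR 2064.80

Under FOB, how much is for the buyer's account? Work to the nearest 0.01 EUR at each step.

Buyer's account: EUR 9477.52

FOB: the seller bears costs until goods are on board at the origin port; the buyer bears freight, insurance and all costs thereafter.
Seller's account: goods 16618.68 + inland to port 1742.55 + origin terminal 717.03 = 19078.26
Buyer's account: freight 977.38 + destination terminal 1212.02 + brokerage 115.36 + duty 5107.96 + delivery 2064.80 = 9477.52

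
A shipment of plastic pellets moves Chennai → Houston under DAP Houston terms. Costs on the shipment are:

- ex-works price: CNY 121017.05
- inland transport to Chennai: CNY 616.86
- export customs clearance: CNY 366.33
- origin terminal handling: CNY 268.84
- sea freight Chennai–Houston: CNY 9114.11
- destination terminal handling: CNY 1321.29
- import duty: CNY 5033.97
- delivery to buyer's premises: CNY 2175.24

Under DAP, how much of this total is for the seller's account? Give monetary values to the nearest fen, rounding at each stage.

DAP: the seller bears all costs to the named destination except import duty and clearance.
Seller's account: goods 121017.05 + inland to port 616.86 + export clearance 366.33 + origin terminal 268.84 + freight 9114.11 + destination terminal 1321.29 + delivery 2175.24 = 134879.72
Buyer's account: duty 5033.97 = 5033.97

Seller's account: CNY 134879.72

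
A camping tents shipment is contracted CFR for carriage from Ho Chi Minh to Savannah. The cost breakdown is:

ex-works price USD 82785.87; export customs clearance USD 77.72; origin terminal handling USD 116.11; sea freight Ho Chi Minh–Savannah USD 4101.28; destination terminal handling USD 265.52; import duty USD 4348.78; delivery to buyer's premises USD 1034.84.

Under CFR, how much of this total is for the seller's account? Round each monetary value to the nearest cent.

CFR: the seller pays costs through ocean freight to the destination port, but not insurance.
Seller's account: goods 82785.87 + export clearance 77.72 + origin terminal 116.11 + freight 4101.28 = 87080.98
Buyer's account: destination terminal 265.52 + duty 4348.78 + delivery 1034.84 = 5649.14

Seller's account: USD 87080.98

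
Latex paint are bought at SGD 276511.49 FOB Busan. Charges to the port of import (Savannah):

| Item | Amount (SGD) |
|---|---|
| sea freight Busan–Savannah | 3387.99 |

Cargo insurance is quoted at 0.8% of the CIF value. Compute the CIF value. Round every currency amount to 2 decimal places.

CIF value: SGD 282156.73

Let C be the CIF value. C = FOB price + freight + 0.8% × C
C − 0.8% × C = 276511.49 + 3387.99
0.992 × C = 279899.48
C = 279899.48 / 0.992 = 282156.73
Insurance premium = 0.8% × 282156.73 = 2257.25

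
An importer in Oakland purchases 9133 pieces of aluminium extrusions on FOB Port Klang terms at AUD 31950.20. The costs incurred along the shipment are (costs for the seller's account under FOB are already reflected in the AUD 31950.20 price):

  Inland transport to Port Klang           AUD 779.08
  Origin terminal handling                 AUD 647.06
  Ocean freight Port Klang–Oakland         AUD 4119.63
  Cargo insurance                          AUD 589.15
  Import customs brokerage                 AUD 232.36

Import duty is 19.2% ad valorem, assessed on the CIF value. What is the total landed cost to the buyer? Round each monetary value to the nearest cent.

FOB: the seller bears costs until goods are on board at the origin port; the buyer bears freight, insurance and all costs thereafter.
Already in the invoice (seller's account under FOB): inland to port, origin terminal — exclude.
CIF value = FOB price + freight + insurance = 31950.20 + 4119.63 + 589.15 = 36658.98
Import duty = 36658.98 × 19.2% = 7038.52
Buyer bears: freight 4119.63 + insurance 589.15 + brokerage 232.36 + duty 7038.52 = 11979.66
Landed cost = invoice 31950.20 + 11979.66 = 43929.86

Total landed cost: AUD 43929.86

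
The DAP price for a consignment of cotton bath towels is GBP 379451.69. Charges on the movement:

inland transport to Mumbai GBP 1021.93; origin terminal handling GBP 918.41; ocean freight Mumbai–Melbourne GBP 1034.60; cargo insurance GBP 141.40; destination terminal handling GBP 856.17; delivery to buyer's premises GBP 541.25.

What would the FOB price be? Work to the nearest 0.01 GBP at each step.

Not relevant to the conversion: inland to port, origin terminal — on the seller under both DAP and FOB; already in the DAP price and stays in the FOB price.
From DAP to FOB, the seller no longer bears: freight, insurance, destination terminal, delivery.
FOB price = 379451.69 − 1034.60 − 141.40 − 856.17 − 541.25 = 376878.27

FOB price: GBP 376878.27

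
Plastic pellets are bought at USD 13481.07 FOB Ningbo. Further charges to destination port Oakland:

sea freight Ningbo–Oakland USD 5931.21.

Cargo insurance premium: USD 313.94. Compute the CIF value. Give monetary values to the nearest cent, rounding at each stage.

CIF = FOB price + freight + insurance
CIF = 13481.07 + 5931.21 + 313.94 = 19726.22

CIF value: USD 19726.22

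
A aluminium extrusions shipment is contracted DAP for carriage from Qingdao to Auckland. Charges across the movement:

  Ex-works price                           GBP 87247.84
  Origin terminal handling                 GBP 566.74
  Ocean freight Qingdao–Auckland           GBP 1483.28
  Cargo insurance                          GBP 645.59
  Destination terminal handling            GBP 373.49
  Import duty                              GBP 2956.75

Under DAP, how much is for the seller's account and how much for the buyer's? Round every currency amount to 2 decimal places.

DAP: the seller bears all costs to the named destination except import duty and clearance.
Seller's account: goods 87247.84 + origin terminal 566.74 + freight 1483.28 + insurance 645.59 + destination terminal 373.49 = 90316.94
Buyer's account: duty 2956.75 = 2956.75

Seller: GBP 90316.94; buyer: GBP 2956.75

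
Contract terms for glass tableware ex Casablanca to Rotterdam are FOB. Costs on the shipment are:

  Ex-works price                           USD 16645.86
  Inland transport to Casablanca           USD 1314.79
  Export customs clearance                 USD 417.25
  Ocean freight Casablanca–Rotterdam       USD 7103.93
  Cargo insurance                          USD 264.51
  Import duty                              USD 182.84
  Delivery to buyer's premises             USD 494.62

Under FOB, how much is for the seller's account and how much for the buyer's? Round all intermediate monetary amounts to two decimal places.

FOB: the seller bears costs until goods are on board at the origin port; the buyer bears freight, insurance and all costs thereafter.
Seller's account: goods 16645.86 + inland to port 1314.79 + export clearance 417.25 = 18377.90
Buyer's account: freight 7103.93 + insurance 264.51 + duty 182.84 + delivery 494.62 = 8045.90

Seller: USD 18377.90; buyer: USD 8045.90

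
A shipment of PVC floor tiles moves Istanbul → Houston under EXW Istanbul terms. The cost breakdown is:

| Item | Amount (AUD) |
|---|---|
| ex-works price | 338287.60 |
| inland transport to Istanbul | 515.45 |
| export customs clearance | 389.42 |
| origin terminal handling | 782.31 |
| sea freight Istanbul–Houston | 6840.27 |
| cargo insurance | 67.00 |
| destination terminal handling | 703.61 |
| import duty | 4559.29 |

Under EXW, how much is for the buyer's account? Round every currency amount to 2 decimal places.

Buyer's account: AUD 13857.35

EXW: the seller makes goods available at their premises; the buyer bears all onward costs.
Seller's account: goods 338287.60 = 338287.60
Buyer's account: inland to port 515.45 + export clearance 389.42 + origin terminal 782.31 + freight 6840.27 + insurance 67.00 + destination terminal 703.61 + duty 4559.29 = 13857.35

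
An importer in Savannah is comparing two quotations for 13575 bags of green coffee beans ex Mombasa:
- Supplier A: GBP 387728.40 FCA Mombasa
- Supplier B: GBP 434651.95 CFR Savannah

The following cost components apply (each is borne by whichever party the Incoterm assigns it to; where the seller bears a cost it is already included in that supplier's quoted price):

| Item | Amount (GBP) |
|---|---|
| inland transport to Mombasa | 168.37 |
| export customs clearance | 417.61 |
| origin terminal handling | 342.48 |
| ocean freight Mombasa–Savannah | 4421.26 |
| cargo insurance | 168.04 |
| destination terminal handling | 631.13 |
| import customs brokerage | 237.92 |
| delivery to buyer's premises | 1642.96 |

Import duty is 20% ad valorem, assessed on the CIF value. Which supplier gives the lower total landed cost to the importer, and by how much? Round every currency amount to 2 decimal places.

Supplier A is cheaper by GBP 50591.77

Supplier A (FCA):
CIF value = FCA price + origin terminal + freight + insurance = 387728.40 + 342.48 + 4421.26 + 168.04 = 392660.18
Import duty = 392660.18 × 20% = 78532.04
Buyer bears (A): 342.48 + 4421.26 + 168.04 + 631.13 + 237.92 + 1642.96 = 7443.79
Landed cost (A) = invoice 387728.40 + 7443.79 + duty 78532.04 = 473704.23
Supplier B (CFR):
CIF value = CFR price + insurance = 434651.95 + 168.04 = 434819.99
Import duty = 434819.99 × 20% = 86964.00
Buyer bears (B): 168.04 + 631.13 + 237.92 + 1642.96 = 2680.05
Landed cost (B) = invoice 434651.95 + 2680.05 + duty 86964.00 = 524296.00
Difference = |473704.23 − 524296.00| = 50591.77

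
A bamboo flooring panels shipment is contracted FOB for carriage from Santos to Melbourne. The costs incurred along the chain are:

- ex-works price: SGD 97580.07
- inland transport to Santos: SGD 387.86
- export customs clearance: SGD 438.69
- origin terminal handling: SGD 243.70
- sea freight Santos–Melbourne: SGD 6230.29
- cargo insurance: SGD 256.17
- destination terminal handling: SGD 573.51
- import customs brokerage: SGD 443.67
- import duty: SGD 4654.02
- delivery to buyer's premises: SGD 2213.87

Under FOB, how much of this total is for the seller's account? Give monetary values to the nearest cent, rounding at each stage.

Seller's account: SGD 98650.32

FOB: the seller bears costs until goods are on board at the origin port; the buyer bears freight, insurance and all costs thereafter.
Seller's account: goods 97580.07 + inland to port 387.86 + export clearance 438.69 + origin terminal 243.70 = 98650.32
Buyer's account: freight 6230.29 + insurance 256.17 + destination terminal 573.51 + brokerage 443.67 + duty 4654.02 + delivery 2213.87 = 14371.53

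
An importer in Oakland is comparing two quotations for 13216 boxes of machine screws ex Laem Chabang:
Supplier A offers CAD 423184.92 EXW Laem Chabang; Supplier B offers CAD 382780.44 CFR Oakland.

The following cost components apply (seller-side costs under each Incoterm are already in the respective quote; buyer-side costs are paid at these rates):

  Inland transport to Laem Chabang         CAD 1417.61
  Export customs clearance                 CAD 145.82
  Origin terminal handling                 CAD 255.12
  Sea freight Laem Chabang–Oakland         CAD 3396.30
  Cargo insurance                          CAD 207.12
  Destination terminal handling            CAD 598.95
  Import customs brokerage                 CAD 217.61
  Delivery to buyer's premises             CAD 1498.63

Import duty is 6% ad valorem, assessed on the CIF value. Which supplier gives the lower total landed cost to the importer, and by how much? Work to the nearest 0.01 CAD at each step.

Supplier A (EXW):
CIF value = EXW price + inland to port + export clearance + origin terminal + freight + insurance = 423184.92 + 1417.61 + 145.82 + 255.12 + 3396.30 + 207.12 = 428606.89
Import duty = 428606.89 × 6% = 25716.41
Buyer bears (A): 1417.61 + 145.82 + 255.12 + 3396.30 + 207.12 + 598.95 + 217.61 + 1498.63 = 7737.16
Landed cost (A) = invoice 423184.92 + 7737.16 + duty 25716.41 = 456638.49
Supplier B (CFR):
CIF value = CFR price + insurance = 382780.44 + 207.12 = 382987.56
Import duty = 382987.56 × 6% = 22979.25
Buyer bears (B): 207.12 + 598.95 + 217.61 + 1498.63 = 2522.31
Landed cost (B) = invoice 382780.44 + 2522.31 + duty 22979.25 = 408282.00
Difference = |456638.49 − 408282.00| = 48356.49

Supplier B is cheaper by CAD 48356.49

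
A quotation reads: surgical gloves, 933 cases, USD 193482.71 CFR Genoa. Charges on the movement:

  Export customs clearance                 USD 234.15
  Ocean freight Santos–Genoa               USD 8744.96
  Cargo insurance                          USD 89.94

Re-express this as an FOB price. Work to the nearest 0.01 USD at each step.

Not relevant to the conversion: export clearance — on the seller under both CFR and FOB; already in the CFR price and stays in the FOB price. insurance — on the buyer under both terms; not part of either seller's price.
From CFR to FOB, the seller no longer bears: freight.
FOB price = 193482.71 − 8744.96 = 184737.75

FOB price: USD 184737.75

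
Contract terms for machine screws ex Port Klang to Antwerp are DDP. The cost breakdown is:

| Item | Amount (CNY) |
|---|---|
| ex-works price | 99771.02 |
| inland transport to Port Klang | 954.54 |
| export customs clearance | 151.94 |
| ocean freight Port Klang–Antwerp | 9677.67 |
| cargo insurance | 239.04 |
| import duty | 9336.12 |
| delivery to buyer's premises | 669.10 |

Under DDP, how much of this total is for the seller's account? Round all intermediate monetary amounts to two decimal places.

Seller's account: CNY 120799.43

DDP: the seller bears all costs including import duty.
Seller's account: goods 99771.02 + inland to port 954.54 + export clearance 151.94 + freight 9677.67 + insurance 239.04 + duty 9336.12 + delivery 669.10 = 120799.43
Buyer's account: 0.00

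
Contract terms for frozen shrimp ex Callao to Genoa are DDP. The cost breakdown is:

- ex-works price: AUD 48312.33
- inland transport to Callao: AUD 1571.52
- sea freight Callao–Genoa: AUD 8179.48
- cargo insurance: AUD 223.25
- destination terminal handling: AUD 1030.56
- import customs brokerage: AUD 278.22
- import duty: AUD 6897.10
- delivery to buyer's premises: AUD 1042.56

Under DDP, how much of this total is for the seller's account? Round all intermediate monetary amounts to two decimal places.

Seller's account: AUD 67535.02

DDP: the seller bears all costs including import duty.
Seller's account: goods 48312.33 + inland to port 1571.52 + freight 8179.48 + insurance 223.25 + destination terminal 1030.56 + brokerage 278.22 + duty 6897.10 + delivery 1042.56 = 67535.02
Buyer's account: 0.00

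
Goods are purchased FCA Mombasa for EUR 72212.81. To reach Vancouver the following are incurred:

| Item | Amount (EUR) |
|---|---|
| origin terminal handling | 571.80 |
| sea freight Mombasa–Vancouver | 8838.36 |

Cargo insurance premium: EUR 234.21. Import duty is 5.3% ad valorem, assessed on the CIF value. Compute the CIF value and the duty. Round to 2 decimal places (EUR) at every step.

CIF value: EUR 81857.18; import duty: EUR 4338.43

CIF = FCA price + pre-shipment costs + freight + insurance
CIF = 72212.81 + 571.80 + 8838.36 + 234.21 = 81857.18
Import duty = 81857.18 × 5.3% = 4338.43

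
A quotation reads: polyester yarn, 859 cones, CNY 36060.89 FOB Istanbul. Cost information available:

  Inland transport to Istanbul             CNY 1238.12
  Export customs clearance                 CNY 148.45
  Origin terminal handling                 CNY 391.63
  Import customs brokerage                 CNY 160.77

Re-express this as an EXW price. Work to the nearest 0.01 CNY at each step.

EXW price: CNY 34282.69

Not relevant to the conversion: brokerage — on the buyer under both terms; not part of either seller's price.
From FOB to EXW, the seller no longer bears: inland to port, export clearance, origin terminal.
EXW price = 36060.89 − 1238.12 − 148.45 − 391.63 = 34282.69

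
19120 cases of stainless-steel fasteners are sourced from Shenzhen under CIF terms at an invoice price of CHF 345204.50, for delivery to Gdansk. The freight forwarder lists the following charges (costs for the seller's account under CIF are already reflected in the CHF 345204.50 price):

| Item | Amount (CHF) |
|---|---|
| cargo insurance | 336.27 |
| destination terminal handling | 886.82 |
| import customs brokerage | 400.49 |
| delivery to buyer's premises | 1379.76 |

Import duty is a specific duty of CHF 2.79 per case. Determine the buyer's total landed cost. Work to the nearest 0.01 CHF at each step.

CIF: the seller pays costs through ocean freight and marine insurance to the destination port.
Already in the invoice (seller's account under CIF): insurance — exclude.
The CIF price already equals the CIF value: 345204.50
Import duty = 19120 × 2.79 = 53344.80
Buyer bears: destination terminal 886.82 + brokerage 400.49 + delivery 1379.76 + duty 53344.80 = 56011.87
Landed cost = invoice 345204.50 + 56011.87 = 401216.37

Total landed cost: CHF 401216.37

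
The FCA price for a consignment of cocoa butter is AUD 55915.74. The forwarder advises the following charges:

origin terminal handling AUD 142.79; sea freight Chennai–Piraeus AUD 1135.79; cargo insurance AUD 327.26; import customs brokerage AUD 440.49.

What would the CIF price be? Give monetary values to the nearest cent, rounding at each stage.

Not relevant to the conversion: brokerage — on the buyer under both terms; not part of either seller's price.
From FCA to CIF, the seller additionally bears: origin terminal, freight, insurance.
CIF price = 55915.74 + 142.79 + 1135.79 + 327.26 = 57521.58

CIF price: AUD 57521.58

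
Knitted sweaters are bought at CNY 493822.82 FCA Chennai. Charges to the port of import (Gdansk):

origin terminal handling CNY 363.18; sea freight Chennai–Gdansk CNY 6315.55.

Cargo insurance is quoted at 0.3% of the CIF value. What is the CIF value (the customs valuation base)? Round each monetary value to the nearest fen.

Let C be the CIF value. C = FCA price + pre-shipment costs + freight + 0.3% × C
C − 0.3% × C = 493822.82 + 363.18 + 6315.55
0.997 × C = 500501.55
C = 500501.55 / 0.997 = 502007.57
Insurance premium = 0.3% × 502007.57 = 1506.02

CIF value: CNY 502007.57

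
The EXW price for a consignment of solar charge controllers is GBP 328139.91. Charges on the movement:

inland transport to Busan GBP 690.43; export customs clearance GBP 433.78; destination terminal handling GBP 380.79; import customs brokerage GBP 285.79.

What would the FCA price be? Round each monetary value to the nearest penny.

FCA price: GBP 329264.12

Not relevant to the conversion: brokerage, destination terminal — on the buyer under both terms; not part of either seller's price.
From EXW to FCA, the seller additionally bears: inland to port, export clearance.
FCA price = 328139.91 + 690.43 + 433.78 = 329264.12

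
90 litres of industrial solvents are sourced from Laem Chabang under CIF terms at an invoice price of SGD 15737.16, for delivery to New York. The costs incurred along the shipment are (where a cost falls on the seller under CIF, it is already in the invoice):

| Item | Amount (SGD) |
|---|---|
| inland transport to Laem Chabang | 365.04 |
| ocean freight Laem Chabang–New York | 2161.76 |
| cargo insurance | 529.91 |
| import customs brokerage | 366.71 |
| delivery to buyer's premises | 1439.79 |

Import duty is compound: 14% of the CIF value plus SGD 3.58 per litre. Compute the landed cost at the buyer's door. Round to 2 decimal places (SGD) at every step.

Total landed cost: SGD 20069.06

CIF: the seller pays costs through ocean freight and marine insurance to the destination port.
Already in the invoice (seller's account under CIF): inland to port, freight, insurance — exclude.
The CIF price already equals the CIF value: 15737.16
Ad valorem component: 15737.16 × 14% = 2203.20
Specific component: 90 × 3.58 = 322.20
Import duty = 2203.20 + 322.20 = 2525.40
Buyer bears: brokerage 366.71 + delivery 1439.79 + duty 2525.40 = 4331.90
Landed cost = invoice 15737.16 + 4331.90 = 20069.06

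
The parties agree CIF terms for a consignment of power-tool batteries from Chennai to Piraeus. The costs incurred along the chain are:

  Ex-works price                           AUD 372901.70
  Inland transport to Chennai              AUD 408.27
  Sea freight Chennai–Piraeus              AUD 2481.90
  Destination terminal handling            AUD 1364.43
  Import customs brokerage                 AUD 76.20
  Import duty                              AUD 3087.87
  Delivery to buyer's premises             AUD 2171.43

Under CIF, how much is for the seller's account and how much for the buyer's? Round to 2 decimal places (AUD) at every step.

CIF: the seller pays costs through ocean freight and marine insurance to the destination port.
Seller's account: goods 372901.70 + inland to port 408.27 + freight 2481.90 = 375791.87
Buyer's account: destination terminal 1364.43 + brokerage 76.20 + duty 3087.87 + delivery 2171.43 = 6699.93

Seller: AUD 375791.87; buyer: AUD 6699.93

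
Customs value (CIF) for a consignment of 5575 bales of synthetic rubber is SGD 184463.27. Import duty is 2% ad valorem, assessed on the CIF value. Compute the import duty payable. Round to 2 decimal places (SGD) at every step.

Import duty = 184463.27 × 2% = 3689.27

Import duty: SGD 3689.27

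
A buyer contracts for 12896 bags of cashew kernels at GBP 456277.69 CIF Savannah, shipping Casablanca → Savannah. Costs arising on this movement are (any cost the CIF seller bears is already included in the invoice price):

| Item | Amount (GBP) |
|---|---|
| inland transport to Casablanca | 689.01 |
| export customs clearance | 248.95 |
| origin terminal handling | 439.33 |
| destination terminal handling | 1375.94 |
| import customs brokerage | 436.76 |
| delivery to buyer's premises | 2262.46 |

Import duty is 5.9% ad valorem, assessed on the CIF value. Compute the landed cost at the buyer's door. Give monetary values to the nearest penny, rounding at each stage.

Total landed cost: GBP 487273.23

CIF: the seller pays costs through ocean freight and marine insurance to the destination port.
Already in the invoice (seller's account under CIF): inland to port, export clearance, origin terminal — exclude.
The CIF price already equals the CIF value: 456277.69
Import duty = 456277.69 × 5.9% = 26920.38
Buyer bears: destination terminal 1375.94 + brokerage 436.76 + delivery 2262.46 + duty 26920.38 = 30995.54
Landed cost = invoice 456277.69 + 30995.54 = 487273.23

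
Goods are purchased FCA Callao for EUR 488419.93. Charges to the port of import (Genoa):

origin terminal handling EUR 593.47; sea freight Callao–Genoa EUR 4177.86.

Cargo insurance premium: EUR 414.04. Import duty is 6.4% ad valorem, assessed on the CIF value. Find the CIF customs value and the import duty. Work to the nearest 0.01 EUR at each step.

CIF = FCA price + pre-shipment costs + freight + insurance
CIF = 488419.93 + 593.47 + 4177.86 + 414.04 = 493605.30
Import duty = 493605.30 × 6.4% = 31590.74

CIF value: EUR 493605.30; import duty: EUR 31590.74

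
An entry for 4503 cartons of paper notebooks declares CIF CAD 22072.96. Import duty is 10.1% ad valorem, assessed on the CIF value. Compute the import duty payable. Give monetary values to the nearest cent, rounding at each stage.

Import duty: CAD 2229.37

Import duty = 22072.96 × 10.1% = 2229.37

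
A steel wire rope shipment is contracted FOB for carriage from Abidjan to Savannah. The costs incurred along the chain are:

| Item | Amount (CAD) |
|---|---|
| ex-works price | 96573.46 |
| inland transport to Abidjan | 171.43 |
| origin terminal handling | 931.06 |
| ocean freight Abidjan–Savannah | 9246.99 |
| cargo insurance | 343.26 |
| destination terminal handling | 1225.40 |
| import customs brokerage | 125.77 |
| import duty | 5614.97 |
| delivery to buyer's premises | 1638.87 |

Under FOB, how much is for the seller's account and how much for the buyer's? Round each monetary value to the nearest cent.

FOB: the seller bears costs until goods are on board at the origin port; the buyer bears freight, insurance and all costs thereafter.
Seller's account: goods 96573.46 + inland to port 171.43 + origin terminal 931.06 = 97675.95
Buyer's account: freight 9246.99 + insurance 343.26 + destination terminal 1225.40 + brokerage 125.77 + duty 5614.97 + delivery 1638.87 = 18195.26

Seller: CAD 97675.95; buyer: CAD 18195.26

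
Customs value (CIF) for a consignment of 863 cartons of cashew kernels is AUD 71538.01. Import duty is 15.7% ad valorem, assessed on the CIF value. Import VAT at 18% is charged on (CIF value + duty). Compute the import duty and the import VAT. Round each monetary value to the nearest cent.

Import duty: AUD 11231.47; import VAT: AUD 14898.51

Import duty = 71538.01 × 15.7% = 11231.47
VAT base = CIF + duty = 71538.01 + 11231.47 = 82769.48
Import VAT = 82769.48 × 18% = 14898.51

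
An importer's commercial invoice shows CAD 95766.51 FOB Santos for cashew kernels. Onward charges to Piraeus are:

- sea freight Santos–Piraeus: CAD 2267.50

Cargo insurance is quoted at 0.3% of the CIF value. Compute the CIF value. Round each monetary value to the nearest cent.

Let C be the CIF value. C = FOB price + freight + 0.3% × C
C − 0.3% × C = 95766.51 + 2267.50
0.997 × C = 98034.01
C = 98034.01 / 0.997 = 98329.00
Insurance premium = 0.3% × 98329.00 = 294.99

CIF value: CAD 98329.00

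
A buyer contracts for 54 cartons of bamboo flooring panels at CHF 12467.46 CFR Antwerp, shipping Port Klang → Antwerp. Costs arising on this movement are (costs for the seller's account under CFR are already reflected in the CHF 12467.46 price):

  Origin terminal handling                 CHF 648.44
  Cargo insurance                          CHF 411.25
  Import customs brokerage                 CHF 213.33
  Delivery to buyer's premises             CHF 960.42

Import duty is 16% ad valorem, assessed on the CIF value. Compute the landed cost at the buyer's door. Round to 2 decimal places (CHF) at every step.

Total landed cost: CHF 16113.05

CFR: the seller pays costs through ocean freight to the destination port, but not insurance.
Already in the invoice (seller's account under CFR): origin terminal — exclude.
CIF value = CFR price + insurance = 12467.46 + 411.25 = 12878.71
Import duty = 12878.71 × 16% = 2060.59
Buyer bears: insurance 411.25 + brokerage 213.33 + delivery 960.42 + duty 2060.59 = 3645.59
Landed cost = invoice 12467.46 + 3645.59 = 16113.05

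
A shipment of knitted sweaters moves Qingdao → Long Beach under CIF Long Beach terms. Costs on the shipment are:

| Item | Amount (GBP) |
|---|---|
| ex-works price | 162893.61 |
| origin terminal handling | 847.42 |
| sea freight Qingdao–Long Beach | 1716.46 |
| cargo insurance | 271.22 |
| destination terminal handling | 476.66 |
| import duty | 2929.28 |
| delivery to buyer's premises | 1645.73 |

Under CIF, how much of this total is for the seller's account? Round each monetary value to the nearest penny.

Seller's account: GBP 165728.71

CIF: the seller pays costs through ocean freight and marine insurance to the destination port.
Seller's account: goods 162893.61 + origin terminal 847.42 + freight 1716.46 + insurance 271.22 = 165728.71
Buyer's account: destination terminal 476.66 + duty 2929.28 + delivery 1645.73 = 5051.67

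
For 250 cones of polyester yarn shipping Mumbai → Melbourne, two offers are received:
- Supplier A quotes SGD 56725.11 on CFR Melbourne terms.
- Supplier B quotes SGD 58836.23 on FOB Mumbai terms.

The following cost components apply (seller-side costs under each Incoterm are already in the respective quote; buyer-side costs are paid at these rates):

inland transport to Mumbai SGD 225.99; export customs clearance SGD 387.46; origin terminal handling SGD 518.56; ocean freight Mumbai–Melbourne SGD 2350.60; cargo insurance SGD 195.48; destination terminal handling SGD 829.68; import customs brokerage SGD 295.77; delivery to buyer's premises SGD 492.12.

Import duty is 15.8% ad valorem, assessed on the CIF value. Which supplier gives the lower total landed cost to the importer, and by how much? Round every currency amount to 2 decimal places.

Supplier A (CFR):
CIF value = CFR price + insurance = 56725.11 + 195.48 = 56920.59
Import duty = 56920.59 × 15.8% = 8993.45
Buyer bears (A): 195.48 + 829.68 + 295.77 + 492.12 = 1813.05
Landed cost (A) = invoice 56725.11 + 1813.05 + duty 8993.45 = 67531.61
Supplier B (FOB):
CIF value = FOB price + freight + insurance = 58836.23 + 2350.60 + 195.48 = 61382.31
Import duty = 61382.31 × 15.8% = 9698.40
Buyer bears (B): 2350.60 + 195.48 + 829.68 + 295.77 + 492.12 = 4163.65
Landed cost (B) = invoice 58836.23 + 4163.65 + duty 9698.40 = 72698.28
Difference = |67531.61 − 72698.28| = 5166.67

Supplier A is cheaper by SGD 5166.67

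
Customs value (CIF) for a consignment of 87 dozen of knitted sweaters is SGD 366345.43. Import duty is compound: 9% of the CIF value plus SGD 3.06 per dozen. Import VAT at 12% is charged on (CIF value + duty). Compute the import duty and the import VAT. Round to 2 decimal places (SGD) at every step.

Ad valorem component: 366345.43 × 9% = 32971.09
Specific component: 87 × 3.06 = 266.22
Import duty = 32971.09 + 266.22 = 33237.31
VAT base = CIF + duty = 366345.43 + 33237.31 = 399582.74
Import VAT = 399582.74 × 12% = 47949.93

Import duty: SGD 33237.31; import VAT: SGD 47949.93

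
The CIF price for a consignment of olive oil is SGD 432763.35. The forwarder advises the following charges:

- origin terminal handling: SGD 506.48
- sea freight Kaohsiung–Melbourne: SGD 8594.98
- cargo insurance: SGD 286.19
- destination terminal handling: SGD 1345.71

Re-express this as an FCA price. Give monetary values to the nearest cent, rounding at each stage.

FCA price: SGD 423375.70

Not relevant to the conversion: destination terminal — on the buyer under both terms; not part of either seller's price.
From CIF to FCA, the seller no longer bears: origin terminal, freight, insurance.
FCA price = 432763.35 − 506.48 − 8594.98 − 286.19 = 423375.70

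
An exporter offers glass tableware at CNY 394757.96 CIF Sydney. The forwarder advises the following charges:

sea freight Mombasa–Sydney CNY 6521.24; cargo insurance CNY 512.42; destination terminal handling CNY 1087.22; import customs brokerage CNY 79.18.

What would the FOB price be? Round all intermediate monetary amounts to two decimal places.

Not relevant to the conversion: brokerage, destination terminal — on the buyer under both terms; not part of either seller's price.
From CIF to FOB, the seller no longer bears: freight, insurance.
FOB price = 394757.96 − 6521.24 − 512.42 = 387724.30

FOB price: CNY 387724.30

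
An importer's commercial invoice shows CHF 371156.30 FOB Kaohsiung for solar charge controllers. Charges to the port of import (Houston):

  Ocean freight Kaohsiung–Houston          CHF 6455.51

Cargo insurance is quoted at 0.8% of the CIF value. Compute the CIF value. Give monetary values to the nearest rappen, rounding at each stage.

CIF value: CHF 380657.07

Let C be the CIF value. C = FOB price + freight + 0.8% × C
C − 0.8% × C = 371156.30 + 6455.51
0.992 × C = 377611.81
C = 377611.81 / 0.992 = 380657.07
Insurance premium = 0.8% × 380657.07 = 3045.26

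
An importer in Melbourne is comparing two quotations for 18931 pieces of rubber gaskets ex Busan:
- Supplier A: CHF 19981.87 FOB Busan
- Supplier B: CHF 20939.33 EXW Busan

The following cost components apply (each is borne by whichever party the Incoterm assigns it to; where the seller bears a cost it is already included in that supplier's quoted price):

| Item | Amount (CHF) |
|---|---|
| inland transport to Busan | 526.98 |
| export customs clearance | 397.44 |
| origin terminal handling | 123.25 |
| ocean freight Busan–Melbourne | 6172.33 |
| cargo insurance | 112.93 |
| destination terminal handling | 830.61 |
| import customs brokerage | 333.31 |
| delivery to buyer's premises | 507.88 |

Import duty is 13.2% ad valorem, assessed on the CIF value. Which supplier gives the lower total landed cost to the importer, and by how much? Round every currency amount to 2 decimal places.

Supplier A (FOB):
CIF value = FOB price + freight + insurance = 19981.87 + 6172.33 + 112.93 = 26267.13
Import duty = 26267.13 × 13.2% = 3467.26
Buyer bears (A): 6172.33 + 112.93 + 830.61 + 333.31 + 507.88 = 7957.06
Landed cost (A) = invoice 19981.87 + 7957.06 + duty 3467.26 = 31406.19
Supplier B (EXW):
CIF value = EXW price + inland to port + export clearance + origin terminal + freight + insurance = 20939.33 + 526.98 + 397.44 + 123.25 + 6172.33 + 112.93 = 28272.26
Import duty = 28272.26 × 13.2% = 3731.94
Buyer bears (B): 526.98 + 397.44 + 123.25 + 6172.33 + 112.93 + 830.61 + 333.31 + 507.88 = 9004.73
Landed cost (B) = invoice 20939.33 + 9004.73 + duty 3731.94 = 33676.00
Difference = |31406.19 − 33676.00| = 2269.81

Supplier A is cheaper by CHF 2269.81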